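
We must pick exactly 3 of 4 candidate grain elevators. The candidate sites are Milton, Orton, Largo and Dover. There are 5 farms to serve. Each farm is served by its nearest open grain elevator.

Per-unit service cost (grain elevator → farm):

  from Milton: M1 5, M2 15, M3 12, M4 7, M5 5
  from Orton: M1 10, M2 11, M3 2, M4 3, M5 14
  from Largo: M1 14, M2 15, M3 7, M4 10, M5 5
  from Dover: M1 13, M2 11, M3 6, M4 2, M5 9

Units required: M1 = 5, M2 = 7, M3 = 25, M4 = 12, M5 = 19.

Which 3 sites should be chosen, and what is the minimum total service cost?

Choose Milton, Orton and Dover; total service cost 271.

With exactly 3 open, each farm uses its cheapest among the chosen.
{Milton, Orton, Dover}: M1→Milton 5·5=25, M2→Orton 11·7=77, M3→Orton 2·25=50, M4→Dover 2·12=24, M5→Milton 5·19=95. Service cost 271.
{Milton, Orton, Largo}: service cost 283
{Orton, Largo, Dover}: service cost 296
Among all 4 size-3 choices, {Milton, Orton, Dover} is lowest.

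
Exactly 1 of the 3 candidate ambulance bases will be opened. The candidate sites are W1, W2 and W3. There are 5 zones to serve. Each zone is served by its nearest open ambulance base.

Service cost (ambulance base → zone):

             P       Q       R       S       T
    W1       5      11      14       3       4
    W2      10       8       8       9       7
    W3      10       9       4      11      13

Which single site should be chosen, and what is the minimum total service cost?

With exactly 1 open, each zone uses its cheapest among the chosen.
{W1}: P→W1 5, Q→W1 11, R→W1 14, S→W1 3, T→W1 4. Service cost 37.
{W2}: service cost 42
{W3}: service cost 47
Among all 3 size-1 choices, {W1} is lowest.

Choose W1 only; total service cost 37.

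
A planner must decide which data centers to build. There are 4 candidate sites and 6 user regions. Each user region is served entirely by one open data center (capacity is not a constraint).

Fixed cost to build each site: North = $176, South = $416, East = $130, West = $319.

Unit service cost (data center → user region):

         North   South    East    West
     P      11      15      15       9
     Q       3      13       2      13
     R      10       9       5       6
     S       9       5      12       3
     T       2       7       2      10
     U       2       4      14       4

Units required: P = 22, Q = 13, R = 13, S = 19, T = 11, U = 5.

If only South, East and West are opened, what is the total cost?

Each user region is assigned to its cheapest site among the open ones.
{South, East, West}: P→West 9·22=198, Q→East 2·13=26, R→East 5·13=65, S→West 3·19=57, T→East 2·11=22, U→South 4·5=20. Service 388; fixed 865; total 1253.

Total cost: 1253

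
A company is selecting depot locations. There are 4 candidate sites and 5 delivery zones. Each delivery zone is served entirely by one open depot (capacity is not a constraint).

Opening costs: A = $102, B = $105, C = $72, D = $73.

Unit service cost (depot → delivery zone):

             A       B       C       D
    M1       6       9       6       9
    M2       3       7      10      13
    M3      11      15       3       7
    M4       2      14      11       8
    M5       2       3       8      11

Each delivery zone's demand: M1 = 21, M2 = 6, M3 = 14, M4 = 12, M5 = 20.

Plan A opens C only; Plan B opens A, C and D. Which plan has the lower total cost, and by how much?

Plan B is cheaper by 95.

Plan A: {C}: M1→C 6·21=126, M2→C 10·6=60, M3→C 3·14=42, M4→C 11·12=132, M5→C 8·20=160. Service 520; fixed 72; total 592.
Plan B: {A, C, D}: M1→A 6·21=126, M2→A 3·6=18, M3→C 3·14=42, M4→A 2·12=24, M5→A 2·20=40. Service 250; fixed 247; total 497.
Difference: |592 − 497| = 95.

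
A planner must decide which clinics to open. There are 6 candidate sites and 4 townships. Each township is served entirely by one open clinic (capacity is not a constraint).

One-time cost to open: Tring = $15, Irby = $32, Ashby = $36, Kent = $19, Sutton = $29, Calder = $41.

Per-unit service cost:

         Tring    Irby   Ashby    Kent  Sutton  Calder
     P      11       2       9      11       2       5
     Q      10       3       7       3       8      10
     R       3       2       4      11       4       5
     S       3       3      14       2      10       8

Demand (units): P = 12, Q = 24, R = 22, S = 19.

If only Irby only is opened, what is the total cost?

Each township is assigned to its cheapest site among the open ones.
{Irby}: P→Irby 2·12=24, Q→Irby 3·24=72, R→Irby 2·22=44, S→Irby 3·19=57. Service 197; fixed 32; total 229.

Total cost: 229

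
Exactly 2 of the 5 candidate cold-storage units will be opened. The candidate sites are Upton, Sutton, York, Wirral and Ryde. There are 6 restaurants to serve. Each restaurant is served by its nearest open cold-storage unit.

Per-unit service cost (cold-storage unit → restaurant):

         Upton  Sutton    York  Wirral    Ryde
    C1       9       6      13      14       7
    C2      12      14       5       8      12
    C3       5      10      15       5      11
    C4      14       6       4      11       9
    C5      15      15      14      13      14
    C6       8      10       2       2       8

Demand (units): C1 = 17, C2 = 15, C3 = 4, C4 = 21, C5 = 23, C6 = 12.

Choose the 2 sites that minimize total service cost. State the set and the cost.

With exactly 2 open, each restaurant uses its cheapest among the chosen.
{Sutton, York}: C1→Sutton 6·17=102, C2→York 5·15=75, C3→Sutton 10·4=40, C4→York 4·21=84, C5→York 14·23=322, C6→York 2·12=24. Service cost 647.
{York, Ryde}: service cost 668
{Upton, York}: service cost 678
Among all 10 size-2 choices, {Sutton, York} is lowest.

Choose Sutton and York; total service cost 647.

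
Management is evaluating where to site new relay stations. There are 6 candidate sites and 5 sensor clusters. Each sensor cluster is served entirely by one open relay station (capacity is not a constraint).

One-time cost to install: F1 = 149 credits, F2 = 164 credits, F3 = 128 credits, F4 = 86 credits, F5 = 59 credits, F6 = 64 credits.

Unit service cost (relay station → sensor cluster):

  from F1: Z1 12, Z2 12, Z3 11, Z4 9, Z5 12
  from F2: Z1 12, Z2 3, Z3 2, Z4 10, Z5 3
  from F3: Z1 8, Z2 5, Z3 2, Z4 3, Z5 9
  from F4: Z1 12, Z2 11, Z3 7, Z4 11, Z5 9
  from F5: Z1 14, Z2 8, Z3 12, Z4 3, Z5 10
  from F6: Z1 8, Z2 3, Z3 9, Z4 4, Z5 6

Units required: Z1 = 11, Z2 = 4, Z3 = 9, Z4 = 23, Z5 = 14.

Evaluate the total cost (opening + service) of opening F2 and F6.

Total cost: 480

Each sensor cluster is assigned to its cheapest site among the open ones.
{F2, F6}: Z1→F6 8·11=88, Z2→F2 3·4=12, Z3→F2 2·9=18, Z4→F6 4·23=92, Z5→F2 3·14=42. Service 252; fixed 228; total 480.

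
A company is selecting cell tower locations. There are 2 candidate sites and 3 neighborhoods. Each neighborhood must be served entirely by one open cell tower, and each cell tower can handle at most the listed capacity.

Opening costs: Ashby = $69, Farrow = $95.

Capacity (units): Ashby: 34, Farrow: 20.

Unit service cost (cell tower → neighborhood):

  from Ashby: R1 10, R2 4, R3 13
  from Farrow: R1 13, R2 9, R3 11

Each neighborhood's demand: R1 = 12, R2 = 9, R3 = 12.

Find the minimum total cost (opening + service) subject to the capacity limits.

Open {Ashby}: R1→Ashby 10·12=120, R2→Ashby 4·9=36, R3→Ashby 13·12=156.
Loads: Ashby carries 33/34. Service 312; fixed 69; total 381.
Next best feasible plan costs 452.

Minimum total cost: 381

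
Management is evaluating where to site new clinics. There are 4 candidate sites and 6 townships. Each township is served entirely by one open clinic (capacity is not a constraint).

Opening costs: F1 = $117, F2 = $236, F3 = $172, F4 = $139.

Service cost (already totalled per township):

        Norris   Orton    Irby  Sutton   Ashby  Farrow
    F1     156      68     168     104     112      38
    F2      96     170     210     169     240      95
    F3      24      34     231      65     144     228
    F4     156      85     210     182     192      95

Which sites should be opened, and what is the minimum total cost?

Open F1 and F3; minimum total cost 730.

For any fixed open set, each township goes to its cheapest open site; total = fixed + service.
{F1, F3}: Norris→F3 24, Orton→F3 34, Irby→F1 168, Sutton→F3 65, Ashby→F1 112, Farrow→F1 38. Service 441; fixed 289; total 730.
{F1}: Norris→F1 156, Orton→F1 68, Irby→F1 168, Sutton→F1 104, Ashby→F1 112, Farrow→F1 38. Service 646; fixed 117; total 763.
{F1, F3, F4}: Norris→F3 24, Orton→F3 34, Irby→F1 168, Sutton→F3 65, Ashby→F1 112, Farrow→F1 38. Service 441; fixed 428; total 869.
{F1, F2, F3, F4}: Norris→F3 24, Orton→F3 34, Irby→F1 168, Sutton→F3 65, Ashby→F1 112, Farrow→F1 38. Service 441; fixed 664; total 1105.
No other subset beats 730.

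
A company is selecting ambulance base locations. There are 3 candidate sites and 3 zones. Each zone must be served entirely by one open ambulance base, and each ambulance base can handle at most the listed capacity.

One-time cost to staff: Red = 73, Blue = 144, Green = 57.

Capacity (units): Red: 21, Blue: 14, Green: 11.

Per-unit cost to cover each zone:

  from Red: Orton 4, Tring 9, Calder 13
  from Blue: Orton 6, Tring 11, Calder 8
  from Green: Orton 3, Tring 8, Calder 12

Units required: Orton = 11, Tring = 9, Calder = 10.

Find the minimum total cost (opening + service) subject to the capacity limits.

Open {Red, Green}: Orton→Green 3·11=33, Tring→Red 9·9=81, Calder→Red 13·10=130.
Loads: Red carries 19/21, Green carries 11/11. Service 244; fixed 130; total 374.
Next best feasible plan costs 375.

Minimum total cost: 374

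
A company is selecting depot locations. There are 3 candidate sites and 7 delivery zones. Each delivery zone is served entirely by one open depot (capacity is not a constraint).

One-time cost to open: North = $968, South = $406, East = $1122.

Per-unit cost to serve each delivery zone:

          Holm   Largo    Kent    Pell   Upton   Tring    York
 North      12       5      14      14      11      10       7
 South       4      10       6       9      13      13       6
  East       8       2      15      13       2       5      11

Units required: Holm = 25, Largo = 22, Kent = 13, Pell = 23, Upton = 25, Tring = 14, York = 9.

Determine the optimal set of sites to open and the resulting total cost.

For any fixed open set, each delivery zone goes to its cheapest open site; total = fixed + service.
{South}: Holm→South 4·25=100, Largo→South 10·22=220, Kent→South 6·13=78, Pell→South 9·23=207, Upton→South 13·25=325, Tring→South 13·14=182, York→South 6·9=54. Service 1166; fixed 406; total 1572.
{East}: Holm→East 8·25=200, Largo→East 2·22=44, Kent→East 15·13=195, Pell→East 13·23=299, Upton→East 2·25=50, Tring→East 5·14=70, York→East 11·9=99. Service 957; fixed 1122; total 2079.
{South, East}: Holm→South 4·25=100, Largo→East 2·22=44, Kent→South 6·13=78, Pell→South 9·23=207, Upton→East 2·25=50, Tring→East 5·14=70, York→South 6·9=54. Service 603; fixed 1528; total 2131.
{North, South, East}: Holm→South 4·25=100, Largo→East 2·22=44, Kent→South 6·13=78, Pell→South 9·23=207, Upton→East 2·25=50, Tring→East 5·14=70, York→South 6·9=54. Service 603; fixed 2496; total 3099.
No other subset beats 1572.

Open South only; minimum total cost 1572.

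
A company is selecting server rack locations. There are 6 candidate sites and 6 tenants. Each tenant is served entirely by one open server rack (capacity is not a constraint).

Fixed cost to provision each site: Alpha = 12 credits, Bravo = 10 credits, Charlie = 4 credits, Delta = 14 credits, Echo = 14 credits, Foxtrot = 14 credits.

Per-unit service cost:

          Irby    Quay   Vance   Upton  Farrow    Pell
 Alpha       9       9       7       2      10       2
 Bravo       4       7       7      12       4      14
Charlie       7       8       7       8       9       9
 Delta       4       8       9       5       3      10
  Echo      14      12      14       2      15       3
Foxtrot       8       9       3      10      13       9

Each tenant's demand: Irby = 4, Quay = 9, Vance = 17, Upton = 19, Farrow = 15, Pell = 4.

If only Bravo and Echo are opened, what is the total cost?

Each tenant is assigned to its cheapest site among the open ones.
{Bravo, Echo}: Irby→Bravo 4·4=16, Quay→Bravo 7·9=63, Vance→Bravo 7·17=119, Upton→Echo 2·19=38, Farrow→Bravo 4·15=60, Pell→Echo 3·4=12. Service 308; fixed 24; total 332.

Total cost: 332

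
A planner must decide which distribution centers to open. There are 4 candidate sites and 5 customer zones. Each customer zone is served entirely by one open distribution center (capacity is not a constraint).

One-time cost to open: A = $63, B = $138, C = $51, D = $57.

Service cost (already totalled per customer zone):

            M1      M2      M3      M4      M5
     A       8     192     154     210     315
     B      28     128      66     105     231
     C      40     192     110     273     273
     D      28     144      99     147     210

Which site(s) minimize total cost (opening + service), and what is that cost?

Open D only; minimum total cost 685.

For any fixed open set, each customer zone goes to its cheapest open site; total = fixed + service.
{D}: M1→D 28, M2→D 144, M3→D 99, M4→D 147, M5→D 210. Service 628; fixed 57; total 685.
{B}: service 558 + fixed 138 = 696
{A, D}: service 608 + fixed 120 = 728
{A, B, C, D}: service 517 + fixed 309 = 826
No other subset beats 685.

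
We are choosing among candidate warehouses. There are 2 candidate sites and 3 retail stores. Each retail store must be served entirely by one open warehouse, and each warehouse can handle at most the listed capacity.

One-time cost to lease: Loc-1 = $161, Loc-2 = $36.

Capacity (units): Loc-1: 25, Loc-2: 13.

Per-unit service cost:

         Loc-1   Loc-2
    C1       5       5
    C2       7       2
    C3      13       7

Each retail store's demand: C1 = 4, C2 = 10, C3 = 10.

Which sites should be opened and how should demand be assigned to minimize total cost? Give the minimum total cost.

Minimum total cost: 357

Open {Loc-1, Loc-2}: C1→Loc-1 5·4=20, C2→Loc-1 7·10=70, C3→Loc-2 7·10=70.
Loads: Loc-1 carries 14/25, Loc-2 carries 10/13. Service 160; fixed 197; total 357.
Next best feasible plan costs 367.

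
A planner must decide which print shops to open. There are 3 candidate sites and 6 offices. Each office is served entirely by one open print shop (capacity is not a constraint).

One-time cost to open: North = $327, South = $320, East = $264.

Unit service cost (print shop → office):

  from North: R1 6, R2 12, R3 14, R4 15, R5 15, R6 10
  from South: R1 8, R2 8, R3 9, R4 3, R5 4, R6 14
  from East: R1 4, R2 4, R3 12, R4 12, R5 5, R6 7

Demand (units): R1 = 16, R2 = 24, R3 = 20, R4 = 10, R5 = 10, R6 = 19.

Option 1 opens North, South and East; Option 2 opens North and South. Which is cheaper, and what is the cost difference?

Option 1: {North, South, East}: R1→East 4·16=64, R2→East 4·24=96, R3→South 9·20=180, R4→South 3·10=30, R5→South 4·10=40, R6→East 7·19=133. Service 543; fixed 911; total 1454.
Option 2: {North, South}: R1→North 6·16=96, R2→South 8·24=192, R3→South 9·20=180, R4→South 3·10=30, R5→South 4·10=40, R6→North 10·19=190. Service 728; fixed 647; total 1375.
Difference: |1454 − 1375| = 79.

Option 2 is cheaper by 79.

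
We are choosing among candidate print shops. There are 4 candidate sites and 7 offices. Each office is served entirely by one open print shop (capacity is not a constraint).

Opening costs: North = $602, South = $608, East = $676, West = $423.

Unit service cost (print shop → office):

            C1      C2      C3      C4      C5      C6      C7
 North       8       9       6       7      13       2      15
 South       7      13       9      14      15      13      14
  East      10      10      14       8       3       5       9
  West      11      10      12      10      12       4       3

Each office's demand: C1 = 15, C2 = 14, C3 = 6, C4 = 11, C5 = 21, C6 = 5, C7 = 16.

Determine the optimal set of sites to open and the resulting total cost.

For any fixed open set, each office goes to its cheapest open site; total = fixed + service.
{West}: C1→West 11·15=165, C2→West 10·14=140, C3→West 12·6=72, C4→West 10·11=110, C5→West 12·21=252, C6→West 4·5=20, C7→West 3·16=48. Service 807; fixed 423; total 1230.
{East}: C1→East 10·15=150, C2→East 10·14=140, C3→East 14·6=84, C4→East 8·11=88, C5→East 3·21=63, C6→East 5·5=25, C7→East 9·16=144. Service 694; fixed 676; total 1370.
{North}: C1→North 8·15=120, C2→North 9·14=126, C3→North 6·6=36, C4→North 7·11=77, C5→North 13·21=273, C6→North 2·5=10, C7→North 15·16=240. Service 882; fixed 602; total 1484.
{North, South, East, West}: service 465 + fixed 2309 = 2774
No other subset beats 1230.

Open West only; minimum total cost 1230.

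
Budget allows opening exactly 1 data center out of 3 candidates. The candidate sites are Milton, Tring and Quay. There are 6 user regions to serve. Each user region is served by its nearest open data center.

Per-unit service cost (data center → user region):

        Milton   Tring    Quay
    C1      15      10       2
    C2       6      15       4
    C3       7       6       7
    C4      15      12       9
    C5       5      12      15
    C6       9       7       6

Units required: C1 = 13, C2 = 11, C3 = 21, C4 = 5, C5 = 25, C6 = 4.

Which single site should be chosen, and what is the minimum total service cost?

Choose Milton only; total service cost 644.

With exactly 1 open, each user region uses its cheapest among the chosen.
{Milton}: C1→Milton 15·13=195, C2→Milton 6·11=66, C3→Milton 7·21=147, C4→Milton 15·5=75, C5→Milton 5·25=125, C6→Milton 9·4=36. Service cost 644.
{Quay}: service cost 661
{Tring}: service cost 809
Among all 3 size-1 choices, {Milton} is lowest.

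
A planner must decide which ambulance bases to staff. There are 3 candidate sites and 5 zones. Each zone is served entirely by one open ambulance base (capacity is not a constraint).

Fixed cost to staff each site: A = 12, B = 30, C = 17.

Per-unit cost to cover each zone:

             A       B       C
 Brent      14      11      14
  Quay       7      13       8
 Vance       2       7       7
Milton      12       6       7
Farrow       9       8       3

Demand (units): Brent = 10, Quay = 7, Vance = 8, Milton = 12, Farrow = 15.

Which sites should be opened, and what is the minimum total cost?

Open A, B and C; minimum total cost 351.

For any fixed open set, each zone goes to its cheapest open site; total = fixed + service.
{A, B, C}: Brent→B 11·10=110, Quay→A 7·7=49, Vance→A 2·8=16, Milton→B 6·12=72, Farrow→C 3·15=45. Service 292; fixed 59; total 351.
{A, C}: Brent→A 14·10=140, Quay→A 7·7=49, Vance→A 2·8=16, Milton→C 7·12=84, Farrow→C 3·15=45. Service 334; fixed 29; total 363.
{B, C}: service 339 + fixed 47 = 386
{A}: Brent→A 14·10=140, Quay→A 7·7=49, Vance→A 2·8=16, Milton→A 12·12=144, Farrow→A 9·15=135. Service 484; fixed 12; total 496.
(All 7 nonempty subsets were checked; A, B and C is lowest.)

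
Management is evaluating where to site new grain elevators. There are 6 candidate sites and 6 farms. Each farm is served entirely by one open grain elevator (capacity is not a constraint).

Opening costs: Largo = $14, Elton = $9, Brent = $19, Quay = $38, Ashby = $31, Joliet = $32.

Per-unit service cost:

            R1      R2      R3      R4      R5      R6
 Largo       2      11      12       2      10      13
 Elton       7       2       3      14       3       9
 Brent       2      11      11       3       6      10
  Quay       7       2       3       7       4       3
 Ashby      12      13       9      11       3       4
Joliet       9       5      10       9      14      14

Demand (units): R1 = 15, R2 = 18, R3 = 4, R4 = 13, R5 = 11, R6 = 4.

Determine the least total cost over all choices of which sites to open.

For any fixed open set, each farm goes to its cheapest open site; total = fixed + service.
{Largo, Elton}: R1→Largo 2·15=30, R2→Elton 2·18=36, R3→Elton 3·4=12, R4→Largo 2·13=26, R5→Elton 3·11=33, R6→Elton 9·4=36. Service 173; fixed 23; total 196.
{Largo, Elton, Ashby}: service 153 + fixed 54 = 207
{Largo, Elton, Quay}: R1→Largo 2·15=30, R2→Elton 2·18=36, R3→Elton 3·4=12, R4→Largo 2·13=26, R5→Elton 3·11=33, R6→Quay 3·4=12. Service 149; fixed 61; total 210.
{Largo, Elton, Brent, Quay, Ashby, Joliet}: service 149 + fixed 143 = 292
No other subset beats 196.

Minimum total cost: 196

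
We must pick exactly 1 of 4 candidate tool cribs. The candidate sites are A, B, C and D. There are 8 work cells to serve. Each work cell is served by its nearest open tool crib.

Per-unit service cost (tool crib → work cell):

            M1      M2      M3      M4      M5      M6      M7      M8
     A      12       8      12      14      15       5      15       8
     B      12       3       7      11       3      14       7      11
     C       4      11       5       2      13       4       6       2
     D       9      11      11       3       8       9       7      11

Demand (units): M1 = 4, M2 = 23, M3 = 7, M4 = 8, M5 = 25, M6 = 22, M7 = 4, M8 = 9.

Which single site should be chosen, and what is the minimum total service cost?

With exactly 1 open, each work cell uses its cheapest among the chosen.
{B}: M1→B 12·4=48, M2→B 3·23=69, M3→B 7·7=49, M4→B 11·8=88, M5→B 3·25=75, M6→B 14·22=308, M7→B 7·4=28, M8→B 11·9=99. Service cost 764.
{C}: service cost 775
{D}: service cost 915
Among all 4 size-1 choices, {B} is lowest.

Choose B only; total service cost 764.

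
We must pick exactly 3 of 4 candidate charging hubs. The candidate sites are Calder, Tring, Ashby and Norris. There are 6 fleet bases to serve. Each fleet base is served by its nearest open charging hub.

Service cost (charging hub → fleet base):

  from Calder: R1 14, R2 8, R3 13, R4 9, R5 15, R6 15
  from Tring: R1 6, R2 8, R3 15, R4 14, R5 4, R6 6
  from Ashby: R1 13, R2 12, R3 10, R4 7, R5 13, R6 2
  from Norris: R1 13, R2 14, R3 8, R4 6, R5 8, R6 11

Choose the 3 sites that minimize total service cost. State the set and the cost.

With exactly 3 open, each fleet base uses its cheapest among the chosen.
{Tring, Ashby, Norris}: R1→Tring 6, R2→Tring 8, R3→Norris 8, R4→Norris 6, R5→Tring 4, R6→Ashby 2. Service cost 34.
{Calder, Tring, Ashby}: service cost 37
{Calder, Tring, Norris}: service cost 38
Among all 4 size-3 choices, {Tring, Ashby, Norris} is lowest.

Choose Tring, Ashby and Norris; total service cost 34.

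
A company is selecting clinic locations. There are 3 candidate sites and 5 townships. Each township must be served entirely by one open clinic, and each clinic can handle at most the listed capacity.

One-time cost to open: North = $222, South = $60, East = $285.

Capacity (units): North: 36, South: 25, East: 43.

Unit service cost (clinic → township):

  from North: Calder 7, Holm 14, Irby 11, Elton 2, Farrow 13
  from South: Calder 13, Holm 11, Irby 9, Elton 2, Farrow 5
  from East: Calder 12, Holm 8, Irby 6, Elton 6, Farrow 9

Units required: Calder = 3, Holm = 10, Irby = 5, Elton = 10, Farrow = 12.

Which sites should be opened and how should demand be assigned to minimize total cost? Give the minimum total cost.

Open {North, South}: Calder→North 7·3=21, Holm→South 11·10=110, Irby→North 11·5=55, Elton→North 2·10=20, Farrow→South 5·12=60.
Loads: North carries 18/36, South carries 22/25. Service 266; fixed 282; total 548.
Next best feasible plan costs 566.

Minimum total cost: 548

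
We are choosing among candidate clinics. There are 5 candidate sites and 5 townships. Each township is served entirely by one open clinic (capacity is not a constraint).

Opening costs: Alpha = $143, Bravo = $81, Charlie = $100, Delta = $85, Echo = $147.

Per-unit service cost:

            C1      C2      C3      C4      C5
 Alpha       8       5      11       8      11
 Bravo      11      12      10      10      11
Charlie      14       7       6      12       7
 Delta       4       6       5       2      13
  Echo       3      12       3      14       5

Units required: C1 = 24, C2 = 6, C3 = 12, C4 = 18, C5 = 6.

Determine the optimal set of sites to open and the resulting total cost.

Open Delta only; minimum total cost 391.

For any fixed open set, each township goes to its cheapest open site; total = fixed + service.
{Delta}: C1→Delta 4·24=96, C2→Delta 6·6=36, C3→Delta 5·12=60, C4→Delta 2·18=36, C5→Delta 13·6=78. Service 306; fixed 85; total 391.
{Delta, Echo}: C1→Echo 3·24=72, C2→Delta 6·6=36, C3→Echo 3·12=36, C4→Delta 2·18=36, C5→Echo 5·6=30. Service 210; fixed 232; total 442.
{Charlie, Delta}: C1→Delta 4·24=96, C2→Delta 6·6=36, C3→Delta 5·12=60, C4→Delta 2·18=36, C5→Charlie 7·6=42. Service 270; fixed 185; total 455.
{Alpha, Bravo, Charlie, Delta, Echo}: service 204 + fixed 556 = 760
No other subset beats 391.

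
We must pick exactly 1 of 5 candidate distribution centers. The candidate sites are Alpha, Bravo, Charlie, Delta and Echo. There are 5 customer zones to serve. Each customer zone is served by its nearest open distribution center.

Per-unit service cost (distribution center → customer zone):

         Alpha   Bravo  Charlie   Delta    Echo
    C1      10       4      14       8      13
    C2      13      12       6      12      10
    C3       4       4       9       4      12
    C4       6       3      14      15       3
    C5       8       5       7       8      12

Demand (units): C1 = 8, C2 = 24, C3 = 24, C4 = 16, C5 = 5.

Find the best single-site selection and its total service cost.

Choose Bravo only; total service cost 489.

With exactly 1 open, each customer zone uses its cheapest among the chosen.
{Bravo}: C1→Bravo 4·8=32, C2→Bravo 12·24=288, C3→Bravo 4·24=96, C4→Bravo 3·16=48, C5→Bravo 5·5=25. Service cost 489.
{Alpha}: service cost 624
{Delta}: service cost 728
Among all 5 size-1 choices, {Bravo} is lowest.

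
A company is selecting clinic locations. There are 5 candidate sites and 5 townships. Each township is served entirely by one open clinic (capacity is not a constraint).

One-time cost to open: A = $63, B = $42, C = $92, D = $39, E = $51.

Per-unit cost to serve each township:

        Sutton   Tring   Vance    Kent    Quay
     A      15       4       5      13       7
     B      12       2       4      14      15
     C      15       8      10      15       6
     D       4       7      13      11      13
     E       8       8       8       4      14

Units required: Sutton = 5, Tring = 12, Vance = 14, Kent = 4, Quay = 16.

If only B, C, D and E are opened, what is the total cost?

Total cost: 436

Each township is assigned to its cheapest site among the open ones.
{B, C, D, E}: Sutton→D 4·5=20, Tring→B 2·12=24, Vance→B 4·14=56, Kent→E 4·4=16, Quay→C 6·16=96. Service 212; fixed 224; total 436.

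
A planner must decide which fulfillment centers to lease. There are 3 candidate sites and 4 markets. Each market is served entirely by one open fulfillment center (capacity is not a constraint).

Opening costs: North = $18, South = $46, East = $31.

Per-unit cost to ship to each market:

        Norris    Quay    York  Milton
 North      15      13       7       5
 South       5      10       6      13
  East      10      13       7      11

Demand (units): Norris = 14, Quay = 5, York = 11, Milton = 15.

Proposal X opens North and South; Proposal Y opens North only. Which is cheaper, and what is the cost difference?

Proposal X is cheaper by 120.

Proposal X: {North, South}: Norris→South 5·14=70, Quay→South 10·5=50, York→South 6·11=66, Milton→North 5·15=75. Service 261; fixed 64; total 325.
Proposal Y: {North}: Norris→North 15·14=210, Quay→North 13·5=65, York→North 7·11=77, Milton→North 5·15=75. Service 427; fixed 18; total 445.
Difference: |325 − 445| = 120.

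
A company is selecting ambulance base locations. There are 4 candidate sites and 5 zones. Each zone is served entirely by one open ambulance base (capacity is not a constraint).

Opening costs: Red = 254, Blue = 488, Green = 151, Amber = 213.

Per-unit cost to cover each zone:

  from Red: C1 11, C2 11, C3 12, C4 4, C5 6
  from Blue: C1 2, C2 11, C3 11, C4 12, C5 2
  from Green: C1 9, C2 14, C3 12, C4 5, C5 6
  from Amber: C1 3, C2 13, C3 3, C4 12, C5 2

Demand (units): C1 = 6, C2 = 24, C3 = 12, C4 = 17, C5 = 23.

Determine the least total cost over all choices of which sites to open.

Minimum total cost: 829

For any fixed open set, each zone goes to its cheapest open site; total = fixed + service.
{Amber}: C1→Amber 3·6=18, C2→Amber 13·24=312, C3→Amber 3·12=36, C4→Amber 12·17=204, C5→Amber 2·23=46. Service 616; fixed 213; total 829.
{Green, Amber}: service 497 + fixed 364 = 861
{Red, Amber}: service 432 + fixed 467 = 899
{Red, Blue, Green, Amber}: C1→Blue 2·6=12, C2→Red 11·24=264, C3→Amber 3·12=36, C4→Red 4·17=68, C5→Blue 2·23=46. Service 426; fixed 1106; total 1532.
No other subset beats 829.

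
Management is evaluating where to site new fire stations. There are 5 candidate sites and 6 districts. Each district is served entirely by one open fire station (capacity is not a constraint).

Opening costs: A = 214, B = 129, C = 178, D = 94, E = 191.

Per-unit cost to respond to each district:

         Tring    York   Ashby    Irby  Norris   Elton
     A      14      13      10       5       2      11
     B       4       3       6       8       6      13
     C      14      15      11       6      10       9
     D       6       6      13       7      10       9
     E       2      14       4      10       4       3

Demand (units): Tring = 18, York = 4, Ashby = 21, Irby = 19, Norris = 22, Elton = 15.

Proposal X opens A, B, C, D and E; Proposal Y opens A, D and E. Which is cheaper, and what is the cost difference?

Proposal X: {A, B, C, D, E}: Tring→E 2·18=36, York→B 3·4=12, Ashby→E 4·21=84, Irby→A 5·19=95, Norris→A 2·22=44, Elton→E 3·15=45. Service 316; fixed 806; total 1122.
Proposal Y: {A, D, E}: Tring→E 2·18=36, York→D 6·4=24, Ashby→E 4·21=84, Irby→A 5·19=95, Norris→A 2·22=44, Elton→E 3·15=45. Service 328; fixed 499; total 827.
Difference: |1122 − 827| = 295.

Proposal Y is cheaper by 295.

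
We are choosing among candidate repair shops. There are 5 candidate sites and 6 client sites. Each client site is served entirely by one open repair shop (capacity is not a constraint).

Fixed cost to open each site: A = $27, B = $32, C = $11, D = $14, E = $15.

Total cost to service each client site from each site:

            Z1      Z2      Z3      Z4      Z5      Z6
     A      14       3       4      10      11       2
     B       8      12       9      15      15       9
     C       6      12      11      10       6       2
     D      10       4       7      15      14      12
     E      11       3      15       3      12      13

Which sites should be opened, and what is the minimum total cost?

Open C and E; minimum total cost 57.

For any fixed open set, each client site goes to its cheapest open site; total = fixed + service.
{C, E}: Z1→C 6, Z2→E 3, Z3→C 11, Z4→E 3, Z5→C 6, Z6→C 2. Service 31; fixed 26; total 57.
{C}: Z1→C 6, Z2→C 12, Z3→C 11, Z4→C 10, Z5→C 6, Z6→C 2. Service 47; fixed 11; total 58.
{C, D}: service 35 + fixed 25 = 60
{A, B, C, D, E}: service 24 + fixed 99 = 123
No other subset beats 57.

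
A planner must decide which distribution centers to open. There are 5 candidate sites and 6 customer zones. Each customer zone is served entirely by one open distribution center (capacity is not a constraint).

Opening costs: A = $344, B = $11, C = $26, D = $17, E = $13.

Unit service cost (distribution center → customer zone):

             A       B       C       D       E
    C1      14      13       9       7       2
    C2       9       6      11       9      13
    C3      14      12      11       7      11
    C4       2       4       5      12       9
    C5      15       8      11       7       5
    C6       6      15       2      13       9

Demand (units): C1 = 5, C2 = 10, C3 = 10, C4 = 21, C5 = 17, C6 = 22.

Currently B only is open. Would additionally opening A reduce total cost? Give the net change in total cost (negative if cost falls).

Current service cost with {B}: 795.
Adding A: each customer zone re-picks its cheapest; new service cost 555, saving 240.
Extra fixed cost: 344. Net change = 344 − 240 = 104.
(Totals: 806 → 910.)

No — net change +104 (cost rises by 104).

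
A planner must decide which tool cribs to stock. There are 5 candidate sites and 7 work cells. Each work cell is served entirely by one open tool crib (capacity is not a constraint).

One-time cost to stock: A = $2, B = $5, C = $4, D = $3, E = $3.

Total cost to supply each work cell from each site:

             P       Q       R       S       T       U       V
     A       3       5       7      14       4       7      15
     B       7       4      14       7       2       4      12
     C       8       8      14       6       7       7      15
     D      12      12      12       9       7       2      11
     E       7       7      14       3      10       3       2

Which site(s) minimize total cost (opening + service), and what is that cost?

For any fixed open set, each work cell goes to its cheapest open site; total = fixed + service.
{A, E}: P→A 3, Q→A 5, R→A 7, S→E 3, T→A 4, U→E 3, V→E 2. Service 27; fixed 5; total 32.
{A, B, E}: service 24 + fixed 10 = 34
{A, D, E}: P→A 3, Q→A 5, R→A 7, S→E 3, T→A 4, U→D 2, V→E 2. Service 26; fixed 8; total 34.
{A, B, C, D, E}: service 23 + fixed 17 = 40
No other subset beats 32.

Open A and E; minimum total cost 32.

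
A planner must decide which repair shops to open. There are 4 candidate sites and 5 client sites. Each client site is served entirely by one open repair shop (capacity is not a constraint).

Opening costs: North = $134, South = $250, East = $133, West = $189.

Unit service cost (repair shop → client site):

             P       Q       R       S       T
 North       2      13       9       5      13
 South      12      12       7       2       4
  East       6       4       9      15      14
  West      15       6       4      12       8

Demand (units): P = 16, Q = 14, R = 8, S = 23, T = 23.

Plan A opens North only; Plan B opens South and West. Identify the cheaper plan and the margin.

Plan A: {North}: P→North 2·16=32, Q→North 13·14=182, R→North 9·8=72, S→North 5·23=115, T→North 13·23=299. Service 700; fixed 134; total 834.
Plan B: {South, West}: P→South 12·16=192, Q→West 6·14=84, R→West 4·8=32, S→South 2·23=46, T→South 4·23=92. Service 446; fixed 439; total 885.
Difference: |834 − 885| = 51.

Plan A is cheaper by 51.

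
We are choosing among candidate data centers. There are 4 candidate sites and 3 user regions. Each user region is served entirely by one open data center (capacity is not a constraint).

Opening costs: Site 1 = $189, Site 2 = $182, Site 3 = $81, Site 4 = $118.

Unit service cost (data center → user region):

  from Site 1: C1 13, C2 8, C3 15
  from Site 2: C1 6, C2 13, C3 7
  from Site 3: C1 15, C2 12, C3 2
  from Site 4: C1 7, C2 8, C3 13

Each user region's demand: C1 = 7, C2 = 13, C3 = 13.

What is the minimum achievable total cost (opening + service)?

Minimum total cost: 368

For any fixed open set, each user region goes to its cheapest open site; total = fixed + service.
{Site 3}: C1→Site 3 15·7=105, C2→Site 3 12·13=156, C3→Site 3 2·13=26. Service 287; fixed 81; total 368.
{Site 3, Site 4}: service 179 + fixed 199 = 378
{Site 4}: C1→Site 4 7·7=49, C2→Site 4 8·13=104, C3→Site 4 13·13=169. Service 322; fixed 118; total 440.
{Site 1, Site 2, Site 3, Site 4}: C1→Site 2 6·7=42, C2→Site 1 8·13=104, C3→Site 3 2·13=26. Service 172; fixed 570; total 742.
No other subset beats 368.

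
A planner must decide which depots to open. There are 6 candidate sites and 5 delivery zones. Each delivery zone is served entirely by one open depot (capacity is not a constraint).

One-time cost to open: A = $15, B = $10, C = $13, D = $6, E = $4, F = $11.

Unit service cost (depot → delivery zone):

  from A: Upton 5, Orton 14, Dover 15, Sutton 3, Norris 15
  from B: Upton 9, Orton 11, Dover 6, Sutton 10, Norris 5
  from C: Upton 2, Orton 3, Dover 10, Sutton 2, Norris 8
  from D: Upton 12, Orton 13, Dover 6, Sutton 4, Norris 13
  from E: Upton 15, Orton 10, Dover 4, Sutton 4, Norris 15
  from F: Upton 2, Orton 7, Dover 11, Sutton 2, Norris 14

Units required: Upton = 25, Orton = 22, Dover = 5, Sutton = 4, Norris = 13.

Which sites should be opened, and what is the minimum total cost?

Open B, C and E; minimum total cost 236.

For any fixed open set, each delivery zone goes to its cheapest open site; total = fixed + service.
{B, C, E}: Upton→C 2·25=50, Orton→C 3·22=66, Dover→E 4·5=20, Sutton→C 2·4=8, Norris→B 5·13=65. Service 209; fixed 27; total 236.
{B, C}: Upton→C 2·25=50, Orton→C 3·22=66, Dover→B 6·5=30, Sutton→C 2·4=8, Norris→B 5·13=65. Service 219; fixed 23; total 242.
{B, C, D, E}: service 209 + fixed 33 = 242
{A, B, C, D, E, F}: Upton→C 2·25=50, Orton→C 3·22=66, Dover→E 4·5=20, Sutton→C 2·4=8, Norris→B 5·13=65. Service 209; fixed 59; total 268.
No other subset beats 236.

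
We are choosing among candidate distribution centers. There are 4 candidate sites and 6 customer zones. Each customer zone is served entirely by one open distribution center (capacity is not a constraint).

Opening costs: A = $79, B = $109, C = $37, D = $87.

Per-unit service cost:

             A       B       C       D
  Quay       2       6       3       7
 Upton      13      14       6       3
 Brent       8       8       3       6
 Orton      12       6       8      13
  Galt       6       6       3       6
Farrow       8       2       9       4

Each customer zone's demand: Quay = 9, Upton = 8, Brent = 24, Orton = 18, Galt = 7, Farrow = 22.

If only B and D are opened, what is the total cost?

Each customer zone is assigned to its cheapest site among the open ones.
{B, D}: Quay→B 6·9=54, Upton→D 3·8=24, Brent→D 6·24=144, Orton→B 6·18=108, Galt→B 6·7=42, Farrow→B 2·22=44. Service 416; fixed 196; total 612.

Total cost: 612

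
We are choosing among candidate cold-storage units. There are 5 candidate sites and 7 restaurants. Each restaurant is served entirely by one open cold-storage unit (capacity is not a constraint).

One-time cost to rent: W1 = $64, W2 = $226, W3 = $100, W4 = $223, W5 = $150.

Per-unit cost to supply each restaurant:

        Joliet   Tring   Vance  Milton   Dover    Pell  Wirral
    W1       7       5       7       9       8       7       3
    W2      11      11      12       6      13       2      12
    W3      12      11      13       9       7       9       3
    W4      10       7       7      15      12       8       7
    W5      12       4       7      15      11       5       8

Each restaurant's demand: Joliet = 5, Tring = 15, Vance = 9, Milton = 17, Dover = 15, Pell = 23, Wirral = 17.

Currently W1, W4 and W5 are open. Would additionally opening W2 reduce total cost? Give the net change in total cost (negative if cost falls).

No — net change +106 (cost rises by 106).

Current service cost with {W1, W4, W5}: 597.
Adding W2: each restaurant re-picks its cheapest; new service cost 477, saving 120.
Extra fixed cost: 226. Net change = 226 − 120 = 106.
(Totals: 1034 → 1140.)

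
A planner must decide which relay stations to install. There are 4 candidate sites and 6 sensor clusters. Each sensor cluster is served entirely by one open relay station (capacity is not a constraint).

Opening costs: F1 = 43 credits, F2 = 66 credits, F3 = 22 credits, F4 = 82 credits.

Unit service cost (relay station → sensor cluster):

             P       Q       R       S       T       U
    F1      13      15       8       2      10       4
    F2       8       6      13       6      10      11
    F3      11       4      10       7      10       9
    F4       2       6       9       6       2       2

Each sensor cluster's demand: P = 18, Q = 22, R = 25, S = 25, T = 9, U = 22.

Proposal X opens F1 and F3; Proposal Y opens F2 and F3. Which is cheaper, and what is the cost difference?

Proposal X: {F1, F3}: P→F3 11·18=198, Q→F3 4·22=88, R→F1 8·25=200, S→F1 2·25=50, T→F1 10·9=90, U→F1 4·22=88. Service 714; fixed 65; total 779.
Proposal Y: {F2, F3}: P→F2 8·18=144, Q→F3 4·22=88, R→F3 10·25=250, S→F2 6·25=150, T→F2 10·9=90, U→F3 9·22=198. Service 920; fixed 88; total 1008.
Difference: |779 − 1008| = 229.

Proposal X is cheaper by 229.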